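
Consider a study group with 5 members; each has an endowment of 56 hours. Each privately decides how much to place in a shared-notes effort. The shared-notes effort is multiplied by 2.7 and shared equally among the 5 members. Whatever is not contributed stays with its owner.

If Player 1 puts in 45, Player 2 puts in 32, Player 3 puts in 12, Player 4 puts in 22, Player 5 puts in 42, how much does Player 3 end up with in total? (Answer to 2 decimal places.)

Total contributed: 45 + 32 + 12 + 22 + 42 = 153.
Each receives 2.7 × 153 / 5 = 82.62 from the shared-notes effort.
Player 3 keeps 56 − 12 = 44, so Player 3's payoff is 44 + 82.62 = 126.62.

126.62 hours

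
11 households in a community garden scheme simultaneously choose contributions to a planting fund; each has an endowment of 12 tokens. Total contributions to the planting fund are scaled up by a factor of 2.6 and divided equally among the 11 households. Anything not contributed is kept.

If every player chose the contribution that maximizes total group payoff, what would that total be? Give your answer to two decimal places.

343.20 tokens

Each contributed unit returns 2.600 to the group as a whole (0.2364 to each of 11 players), which exceeds 1, so the social optimum is full contribution: group total = 2.600 × 132 = 343.20.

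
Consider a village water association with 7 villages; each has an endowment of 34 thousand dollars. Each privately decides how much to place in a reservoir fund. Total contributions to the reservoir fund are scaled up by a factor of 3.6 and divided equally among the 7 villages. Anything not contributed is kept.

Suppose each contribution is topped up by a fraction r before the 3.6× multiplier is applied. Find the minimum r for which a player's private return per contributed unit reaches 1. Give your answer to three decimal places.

0.944

With matching at rate r, one contributed unit becomes (1 + r) in the reservoir fund and returns 3.6 × (1 + r) / 7 to the contributor.
Setting this equal to 1: 1 + r = 7/3.6 = 1.9444.
So the minimum matching rate is r = 1.9444 − 1 = 0.944.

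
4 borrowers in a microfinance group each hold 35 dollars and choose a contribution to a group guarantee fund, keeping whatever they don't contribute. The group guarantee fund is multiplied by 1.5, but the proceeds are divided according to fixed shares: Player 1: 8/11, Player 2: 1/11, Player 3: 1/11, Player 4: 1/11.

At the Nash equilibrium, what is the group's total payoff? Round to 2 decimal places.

Each unit j contributes comes back to j as 1.5 × (j's share), so j prefers to contribute only if that share exceeds 1/1.5 = 0.6667; otherwise keeping the unit dominates.
Only Player 1 (8/11) clears that bar, contributing 35; the remaining 3 contribute 0. Total contributed: 35.
The group guarantee fund pays out 1.5 × 35 = 52.50 in total (split across the unequal shares, but the aggregate is all that matters for the group sum).
The 3 free-riders keep 35 each, adding 105. Group total = 105 + 52.50 = 157.50.

157.50 dollars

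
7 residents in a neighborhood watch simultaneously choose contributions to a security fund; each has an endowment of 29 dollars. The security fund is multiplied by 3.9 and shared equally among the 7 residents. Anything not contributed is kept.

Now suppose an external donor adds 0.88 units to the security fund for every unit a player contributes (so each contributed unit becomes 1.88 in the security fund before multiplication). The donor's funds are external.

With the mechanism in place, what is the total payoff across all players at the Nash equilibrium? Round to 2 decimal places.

The effective private return per unit is now 3.9 × 1.88 / 7 = 1.0474 > 1, so every player's dominant strategy flips to full contribution.
So the Nash equilibrium is full contribution by all 7; the group earns 3.9 × 1.88 × 203 = 1488.40.

1488.40 dollars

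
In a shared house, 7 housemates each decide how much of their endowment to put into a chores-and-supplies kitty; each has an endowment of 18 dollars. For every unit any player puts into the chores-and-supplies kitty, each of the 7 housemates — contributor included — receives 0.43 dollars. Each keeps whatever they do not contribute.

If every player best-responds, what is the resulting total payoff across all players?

126.00 dollars

The private return per contributed unit is 0.43 < 1, so contributing 0 is dominant for every player. At the Nash equilibrium everyone keeps their 18, and the group total is 7 × 18 = 126.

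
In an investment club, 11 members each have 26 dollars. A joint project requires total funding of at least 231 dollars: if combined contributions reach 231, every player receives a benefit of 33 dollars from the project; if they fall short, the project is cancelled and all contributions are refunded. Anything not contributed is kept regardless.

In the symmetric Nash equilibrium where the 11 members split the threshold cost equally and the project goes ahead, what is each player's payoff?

38 dollars

Equal share of the threshold: 231/11 = 21.
At this profile no one gains by cutting their contribution: any cut drops the total below 231, the project is cancelled, contributions are refunded, and the deviator ends with 26, which is less than 26 − 21 + 33 = 38. Contributing more than 21 just wastes the excess. So contributing exactly 21 is a best response.
Each player's payoff: 26 − 21 + 33 = 38.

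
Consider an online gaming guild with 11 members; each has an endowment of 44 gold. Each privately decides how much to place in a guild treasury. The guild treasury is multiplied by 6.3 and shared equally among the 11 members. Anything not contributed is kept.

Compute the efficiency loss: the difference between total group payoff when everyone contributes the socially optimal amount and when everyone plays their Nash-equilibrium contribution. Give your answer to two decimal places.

Each contributed unit returns 6.3/11 = 0.5727 to its contributor — below 1 — so contributing 0 is dominant for every player. At the Nash equilibrium everyone keeps their 44, and the group total is 11 × 44 = 484.
Each contributed unit returns 6.300 to the group as a whole (0.5727 to each of 11 players), which exceeds 1, so the social optimum is full contribution: group total = 6.300 × 484 = 3049.20.
Efficiency loss = 3049.20 − 484 = 2565.20.

2565.20 gold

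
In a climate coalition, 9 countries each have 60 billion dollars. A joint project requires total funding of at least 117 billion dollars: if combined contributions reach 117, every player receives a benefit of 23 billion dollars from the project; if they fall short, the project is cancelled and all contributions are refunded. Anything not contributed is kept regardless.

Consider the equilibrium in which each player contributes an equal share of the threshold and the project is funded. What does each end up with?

Equal share of the threshold: 117/9 = 13.
At this profile no one gains by cutting their contribution: any cut drops the total below 117, the project is cancelled, contributions are refunded, and the deviator ends with 60, which is less than 60 − 13 + 23 = 70. Contributing more than 13 just wastes the excess. So contributing exactly 13 is a best response.
Each player's payoff: 60 − 13 + 23 = 70.

70 billion dollars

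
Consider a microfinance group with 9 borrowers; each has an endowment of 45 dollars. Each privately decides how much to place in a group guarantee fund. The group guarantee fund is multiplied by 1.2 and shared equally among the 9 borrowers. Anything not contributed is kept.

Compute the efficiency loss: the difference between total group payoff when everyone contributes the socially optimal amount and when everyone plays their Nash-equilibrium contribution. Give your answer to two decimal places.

Each contributed unit returns 1.2/9 = 0.1333 to its contributor — below 1 — so contributing 0 is dominant for every player. At the Nash equilibrium everyone keeps their 45, and the group total is 9 × 45 = 405.
Each contributed unit returns 1.200 to the group as a whole (0.1333 to each of 9 players), which exceeds 1, so the social optimum is full contribution: group total = 1.200 × 405 = 486.00.
Efficiency loss = 486.00 − 405 = 81.00.

81.00 dollars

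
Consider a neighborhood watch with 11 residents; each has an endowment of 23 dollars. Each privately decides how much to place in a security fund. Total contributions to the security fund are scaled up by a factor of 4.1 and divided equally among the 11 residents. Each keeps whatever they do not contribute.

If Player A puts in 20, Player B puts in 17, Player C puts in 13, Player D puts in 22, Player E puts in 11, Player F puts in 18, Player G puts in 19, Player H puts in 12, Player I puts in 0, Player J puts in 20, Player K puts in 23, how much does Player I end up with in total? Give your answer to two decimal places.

88.23 dollars

Total contributed: 20 + 17 + 13 + 22 + 11 + 18 + 19 + 12 + 0 + 20 + 23 = 175.
Each receives 4.1 × 175 / 11 = 65.23 from the security fund.
Player I keeps 23 − 0 = 23, so Player I's payoff is 23 + 65.23 = 88.23.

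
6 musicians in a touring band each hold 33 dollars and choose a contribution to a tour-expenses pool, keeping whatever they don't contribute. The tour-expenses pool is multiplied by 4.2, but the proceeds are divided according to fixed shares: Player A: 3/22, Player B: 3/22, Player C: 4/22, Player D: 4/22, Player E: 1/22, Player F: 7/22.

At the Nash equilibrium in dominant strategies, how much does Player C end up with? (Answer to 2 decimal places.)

Each unit j contributes comes back to j as 4.2 × (j's share), so j prefers to contribute only if that share exceeds 1/4.2 = 0.2381; otherwise keeping the unit dominates.
Only Player F (7/22) clears that bar, contributing 33; the remaining 5 contribute 0. Total contributed: 33.
Player C keeps 33 and receives 4.2 × 33 × 4/22 = 25.20 from the tour-expenses pool, for a payoff of 58.20.

58.20 dollars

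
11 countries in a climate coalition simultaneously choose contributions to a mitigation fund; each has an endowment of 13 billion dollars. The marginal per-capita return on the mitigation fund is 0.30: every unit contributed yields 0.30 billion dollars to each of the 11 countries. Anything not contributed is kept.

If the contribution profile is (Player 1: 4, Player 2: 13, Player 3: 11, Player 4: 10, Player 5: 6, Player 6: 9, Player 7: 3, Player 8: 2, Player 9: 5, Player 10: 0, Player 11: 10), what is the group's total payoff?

310.90 billion dollars

Total contributed: 4 + 13 + 11 + 10 + 6 + 9 + 3 + 2 + 5 + 0 + 10 = 73; total kept: 11 × 13 − 73 = 70.
The mitigation fund pays out 0.30 × 11 × 73 = 240.90 in aggregate.
Group total = 70 + 240.90 = 310.90.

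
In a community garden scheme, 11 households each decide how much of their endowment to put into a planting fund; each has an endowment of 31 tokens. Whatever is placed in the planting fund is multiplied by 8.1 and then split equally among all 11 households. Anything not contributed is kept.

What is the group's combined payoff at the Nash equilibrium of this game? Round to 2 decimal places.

341.00 tokens

Each contributed unit returns 8.1/11 = 0.7364 to its contributor — below 1 — so contributing 0 is dominant for every player. At the Nash equilibrium everyone keeps their 31, and the group total is 11 × 31 = 341.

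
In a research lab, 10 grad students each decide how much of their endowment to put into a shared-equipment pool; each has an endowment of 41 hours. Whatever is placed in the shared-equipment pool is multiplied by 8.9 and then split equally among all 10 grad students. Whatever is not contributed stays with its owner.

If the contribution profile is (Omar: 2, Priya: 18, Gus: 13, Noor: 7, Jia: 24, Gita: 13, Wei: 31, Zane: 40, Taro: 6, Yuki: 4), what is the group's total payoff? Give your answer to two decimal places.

1658.20 hours

Total contributed: 2 + 18 + 13 + 7 + 24 + 13 + 31 + 40 + 6 + 4 = 158; total kept: 10 × 41 − 158 = 252.
The shared-equipment pool pays out 8.9 × 158 = 1406.20 in aggregate.
Group total = 252 + 1406.20 = 1658.20.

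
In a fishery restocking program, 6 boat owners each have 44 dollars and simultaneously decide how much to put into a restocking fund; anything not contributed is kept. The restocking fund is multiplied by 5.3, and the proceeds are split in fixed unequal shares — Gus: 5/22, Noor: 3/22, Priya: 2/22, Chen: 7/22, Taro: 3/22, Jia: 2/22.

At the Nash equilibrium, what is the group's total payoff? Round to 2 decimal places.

Player j's private return per contributed unit is 5.3 × (j's share). Contributing is weakly dominant for j when that share is at least 1/5.3 = 0.1887, and contributing 0 is dominant otherwise.
Gus and Chen are above the threshold, contributing 44 each; the remaining 4 contribute 0. Total contributed: 88.
The restocking fund pays out 5.3 × 88 = 466.40 in total (split across the unequal shares, but the aggregate is all that matters for the group sum).
The 4 free-riders keep 44 each, adding 176. Group total = 176 + 466.40 = 642.40.

642.40 dollars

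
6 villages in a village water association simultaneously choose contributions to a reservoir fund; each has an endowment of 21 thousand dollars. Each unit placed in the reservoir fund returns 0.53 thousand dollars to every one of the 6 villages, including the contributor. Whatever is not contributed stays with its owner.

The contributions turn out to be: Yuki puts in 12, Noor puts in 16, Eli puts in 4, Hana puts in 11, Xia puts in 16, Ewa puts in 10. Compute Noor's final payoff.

Total contributed: 12 + 16 + 4 + 11 + 16 + 10 = 69.
Each receives 0.53 × 69 = 36.57 from the reservoir fund.
Noor keeps 21 − 16 = 5, so Noor's payoff is 5 + 36.57 = 41.57.

41.57 thousand dollars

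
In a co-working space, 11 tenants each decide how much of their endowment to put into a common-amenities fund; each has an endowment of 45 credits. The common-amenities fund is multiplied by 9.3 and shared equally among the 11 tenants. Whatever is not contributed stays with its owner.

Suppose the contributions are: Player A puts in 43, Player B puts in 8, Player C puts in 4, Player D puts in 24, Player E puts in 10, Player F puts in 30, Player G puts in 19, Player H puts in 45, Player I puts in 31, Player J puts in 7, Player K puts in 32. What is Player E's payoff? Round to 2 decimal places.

Total contributed: 43 + 8 + 4 + 24 + 10 + 30 + 19 + 45 + 31 + 7 + 32 = 253.
Each receives 9.3 × 253 / 11 = 213.90 from the common-amenities fund.
Player E keeps 45 − 10 = 35, so Player E's payoff is 35 + 213.90 = 248.90.

248.90 credits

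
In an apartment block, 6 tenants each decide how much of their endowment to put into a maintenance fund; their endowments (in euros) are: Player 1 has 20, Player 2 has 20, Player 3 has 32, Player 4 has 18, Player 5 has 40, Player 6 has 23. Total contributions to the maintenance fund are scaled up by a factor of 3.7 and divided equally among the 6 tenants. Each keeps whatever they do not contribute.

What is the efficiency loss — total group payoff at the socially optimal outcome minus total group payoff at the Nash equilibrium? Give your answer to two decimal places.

413.10 euros

The private return per contributed unit is 3.7/6 = 0.6167 < 1 for every player regardless of endowment, so the Nash equilibrium is zero contribution and the group total is Σ E_j = 20 + 20 + 32 + 18 + 40 + 23 = 153.
Each contributed unit returns 3.700 to the group, so the social optimum is full contribution by everyone: group total = 3.700 × 153 = 566.10.
Efficiency loss = (3.700 − 1) × 153 = 413.10.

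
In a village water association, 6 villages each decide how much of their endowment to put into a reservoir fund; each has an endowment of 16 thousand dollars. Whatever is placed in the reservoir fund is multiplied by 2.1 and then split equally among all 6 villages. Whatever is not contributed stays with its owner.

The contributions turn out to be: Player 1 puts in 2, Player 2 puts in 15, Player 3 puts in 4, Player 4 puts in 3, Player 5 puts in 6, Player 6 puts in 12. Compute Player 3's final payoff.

Total contributed: 2 + 15 + 4 + 3 + 6 + 12 = 42.
Each receives 2.1 × 42 / 6 = 14.70 from the reservoir fund.
Player 3 keeps 16 − 4 = 12, so Player 3's payoff is 12 + 14.70 = 26.70.

26.70 thousand dollars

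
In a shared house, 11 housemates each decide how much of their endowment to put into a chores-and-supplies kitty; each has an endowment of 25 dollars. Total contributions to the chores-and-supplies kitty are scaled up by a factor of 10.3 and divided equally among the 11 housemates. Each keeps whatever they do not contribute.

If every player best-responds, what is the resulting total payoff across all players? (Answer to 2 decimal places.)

275.00 dollars

Each contributed unit returns 10.3/11 = 0.9364 to its contributor — below 1 — so contributing 0 is dominant for every player. At the Nash equilibrium everyone keeps their 25, and the group total is 11 × 25 = 275.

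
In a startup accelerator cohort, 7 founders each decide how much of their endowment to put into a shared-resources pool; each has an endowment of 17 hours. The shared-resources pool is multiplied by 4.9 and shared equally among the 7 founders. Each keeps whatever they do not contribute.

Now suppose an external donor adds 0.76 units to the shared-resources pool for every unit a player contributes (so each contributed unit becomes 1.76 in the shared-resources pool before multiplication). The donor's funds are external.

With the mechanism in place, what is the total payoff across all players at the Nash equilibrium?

The effective private return per unit is now 4.9 × 1.76 / 7 = 1.2320 > 1, so every player's dominant strategy flips to full contribution.
So the Nash equilibrium is full contribution by all 7; the group earns 4.9 × 1.76 × 119 = 1026.26.

1026.26 hours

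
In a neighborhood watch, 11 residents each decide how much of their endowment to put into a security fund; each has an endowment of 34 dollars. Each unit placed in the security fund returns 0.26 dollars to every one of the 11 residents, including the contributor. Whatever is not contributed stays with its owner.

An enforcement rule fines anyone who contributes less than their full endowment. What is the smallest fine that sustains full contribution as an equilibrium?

25.16 dollars

Given the others contribute fully, the best deviation is to contribute 0 (any partial contribution still incurs the fine and gives up units whose private return 0.26 is below 1).
Deviating from 34 to 0 saves 34 dollars but forfeits the deviator's share of the drop in the security fund: 0.26 × 34 = 8.84.
So the deviation gain is 34 − 8.84 = 25.16, and the fine must be at least 25.16 dollars to wipe it out.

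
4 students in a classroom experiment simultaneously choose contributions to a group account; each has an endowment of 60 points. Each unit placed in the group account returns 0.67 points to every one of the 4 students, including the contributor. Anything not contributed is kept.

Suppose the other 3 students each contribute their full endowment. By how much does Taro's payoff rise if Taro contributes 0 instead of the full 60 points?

19.80 points

Switching from a contribution of 60 to 0 lets Taro keep an extra 60 points, but lowers the group account by 60, which costs Taro their own share of that drop: 0.67 × 60 = 40.20.
Net gain = 60 − 40.20 = 19.80. The private return per contributed unit (0.67) is below 1, so free-riding is indeed the best response regardless of what the others do.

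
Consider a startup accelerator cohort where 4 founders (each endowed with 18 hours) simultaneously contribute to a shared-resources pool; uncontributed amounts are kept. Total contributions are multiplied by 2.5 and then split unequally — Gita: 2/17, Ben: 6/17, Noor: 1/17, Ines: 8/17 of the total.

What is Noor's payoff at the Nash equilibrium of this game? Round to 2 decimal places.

A player with share s gets back 2.5·s per unit contributed, so full contribution is dominant for anyone with s > 1/2.5 = 0.4000 and zero contribution is dominant for anyone below.
The only share above 0.4000 is Ines's 8/17, contributing 18; the remaining 3 contribute 0. Total contributed: 18.
Noor keeps 18 and receives 2.5 × 18 × 1/17 = 2.65 from the shared-resources pool, for a payoff of 20.65.

20.65 hours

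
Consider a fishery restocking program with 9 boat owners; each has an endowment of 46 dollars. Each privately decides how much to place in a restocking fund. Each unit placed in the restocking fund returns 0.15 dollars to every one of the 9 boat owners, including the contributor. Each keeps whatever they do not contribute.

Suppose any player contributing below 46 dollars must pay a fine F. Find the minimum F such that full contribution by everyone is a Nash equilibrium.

39.10 dollars

Given the others contribute fully, the best deviation is to contribute 0 (any partial contribution still incurs the fine and gives up units whose private return 0.15 is below 1).
Deviating from 46 to 0 saves 46 dollars but forfeits the deviator's share of the drop in the restocking fund: 0.15 × 46 = 6.90.
So the deviation gain is 46 − 6.90 = 39.10, and the fine must be at least 39.10 dollars to wipe it out.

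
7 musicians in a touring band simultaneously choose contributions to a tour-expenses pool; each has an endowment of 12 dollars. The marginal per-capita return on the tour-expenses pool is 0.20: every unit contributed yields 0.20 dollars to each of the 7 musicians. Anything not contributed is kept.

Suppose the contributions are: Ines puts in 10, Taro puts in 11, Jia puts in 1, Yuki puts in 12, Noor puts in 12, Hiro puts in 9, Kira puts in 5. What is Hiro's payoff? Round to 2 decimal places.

Total contributed: 10 + 11 + 1 + 12 + 12 + 9 + 5 = 60.
Each receives 0.20 × 60 = 12.00 from the tour-expenses pool.
Hiro keeps 12 − 9 = 3, so Hiro's payoff is 3 + 12.00 = 15.00.

15.00 dollars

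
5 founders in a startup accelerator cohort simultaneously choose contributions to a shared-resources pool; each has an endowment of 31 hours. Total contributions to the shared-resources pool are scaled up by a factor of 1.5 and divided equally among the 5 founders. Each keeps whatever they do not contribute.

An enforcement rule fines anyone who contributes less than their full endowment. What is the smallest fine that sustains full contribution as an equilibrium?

21.70 hours

Given the others contribute fully, the best deviation is to contribute 0 (any partial contribution still incurs the fine and gives up units whose private return 0.3000 is below 1).
Deviating from 31 to 0 saves 31 hours but forfeits the deviator's share of the drop in the shared-resources pool: 1.5/5 × 31 = 9.30.
So the deviation gain is 31 − 9.30 = 21.70, and the fine must be at least 21.70 hours to wipe it out.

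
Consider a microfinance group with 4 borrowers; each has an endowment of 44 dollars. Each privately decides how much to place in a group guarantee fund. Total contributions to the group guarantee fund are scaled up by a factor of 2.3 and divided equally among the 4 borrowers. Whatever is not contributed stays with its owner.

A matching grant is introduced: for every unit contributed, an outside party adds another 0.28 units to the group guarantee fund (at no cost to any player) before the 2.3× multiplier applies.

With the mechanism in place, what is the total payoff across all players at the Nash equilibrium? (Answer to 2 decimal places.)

176.00 dollars

The effective private return is 2.3 × 1.28 / 4 = 0.7360, which is still under 1, so the mechanism doesn't change anyone's dominant strategy: zero contribution.
Everyone keeps their endowment and the group total is 4 × 44 = 176.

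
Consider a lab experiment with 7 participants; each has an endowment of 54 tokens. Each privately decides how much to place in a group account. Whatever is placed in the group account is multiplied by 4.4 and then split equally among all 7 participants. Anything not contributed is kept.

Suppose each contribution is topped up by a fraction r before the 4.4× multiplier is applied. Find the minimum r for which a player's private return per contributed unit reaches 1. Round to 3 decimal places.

With matching at rate r, one contributed unit becomes (1 + r) in the group account and returns 4.4 × (1 + r) / 7 to the contributor.
Setting this equal to 1: 1 + r = 7/4.4 = 1.5909.
So the minimum matching rate is r = 1.5909 − 1 = 0.591.

0.591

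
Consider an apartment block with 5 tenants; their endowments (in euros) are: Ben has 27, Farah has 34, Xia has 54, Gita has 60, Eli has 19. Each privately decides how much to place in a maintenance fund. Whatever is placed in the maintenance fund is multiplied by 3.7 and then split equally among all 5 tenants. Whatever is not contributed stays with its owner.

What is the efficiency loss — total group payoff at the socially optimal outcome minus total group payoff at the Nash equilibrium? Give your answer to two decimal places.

The private return per contributed unit is 3.7/5 = 0.7400 < 1 for every player regardless of endowment, so the Nash equilibrium is zero contribution and the group total is Σ E_j = 27 + 34 + 54 + 60 + 19 = 194.
Each contributed unit returns 3.700 to the group, so the social optimum is full contribution by everyone: group total = 3.700 × 194 = 717.80.
Efficiency loss = (3.700 − 1) × 194 = 523.80.

523.80 euros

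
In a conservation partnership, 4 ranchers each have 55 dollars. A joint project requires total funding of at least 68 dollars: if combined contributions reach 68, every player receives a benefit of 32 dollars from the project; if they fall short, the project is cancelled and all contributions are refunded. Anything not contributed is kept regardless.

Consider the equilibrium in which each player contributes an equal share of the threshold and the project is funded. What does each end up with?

Equal share of the threshold: 68/4 = 17.
At this profile no one gains by cutting their contribution: any cut drops the total below 68, the project is cancelled, contributions are refunded, and the deviator ends with 55, which is less than 55 − 17 + 32 = 70. Contributing more than 17 just wastes the excess. So contributing exactly 17 is a best response.
Each player's payoff: 55 − 17 + 32 = 70.

70 dollars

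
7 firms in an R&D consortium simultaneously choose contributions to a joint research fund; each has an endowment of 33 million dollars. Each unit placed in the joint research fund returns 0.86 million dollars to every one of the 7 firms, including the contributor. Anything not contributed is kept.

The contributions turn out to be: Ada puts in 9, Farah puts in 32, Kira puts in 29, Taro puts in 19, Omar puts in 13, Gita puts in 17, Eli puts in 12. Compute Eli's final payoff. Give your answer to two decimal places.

133.66 million dollars

Total contributed: 9 + 32 + 29 + 19 + 13 + 17 + 12 = 131.
Each receives 0.86 × 131 = 112.66 from the joint research fund.
Eli keeps 33 − 12 = 21, so Eli's payoff is 21 + 112.66 = 133.66.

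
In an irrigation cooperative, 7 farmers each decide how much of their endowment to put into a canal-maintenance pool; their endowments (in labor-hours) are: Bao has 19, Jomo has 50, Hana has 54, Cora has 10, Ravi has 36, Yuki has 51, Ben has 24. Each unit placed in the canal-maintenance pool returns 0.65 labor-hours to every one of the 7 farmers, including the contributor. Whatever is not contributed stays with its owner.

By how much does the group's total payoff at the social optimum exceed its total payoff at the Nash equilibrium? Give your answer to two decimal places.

866.20 labor-hours

The private return per contributed unit is 0.65 < 1 for everyone, so the Nash equilibrium is zero contribution and the group total is Σ E_j = 19 + 50 + 54 + 10 + 36 + 51 + 24 = 244.
Each contributed unit returns 4.550 to the group, so the social optimum is full contribution by everyone: group total = 4.550 × 244 = 1110.20.
Efficiency loss = (4.550 − 1) × 244 = 866.20.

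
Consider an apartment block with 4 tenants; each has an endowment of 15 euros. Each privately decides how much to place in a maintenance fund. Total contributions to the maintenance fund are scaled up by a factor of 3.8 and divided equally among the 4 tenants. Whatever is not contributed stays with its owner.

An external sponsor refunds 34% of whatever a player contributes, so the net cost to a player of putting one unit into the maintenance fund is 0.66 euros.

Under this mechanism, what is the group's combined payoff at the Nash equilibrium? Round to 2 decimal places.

The effective private return per unit is now (3.8/4) / 0.66 = 1.4394 > 1, so every player's dominant strategy flips to full contribution.
So the Nash equilibrium is full contribution by all 4; the group earns 4 × (15 × 0.34 + 3.8 × 15) = 248.40.

248.40 euros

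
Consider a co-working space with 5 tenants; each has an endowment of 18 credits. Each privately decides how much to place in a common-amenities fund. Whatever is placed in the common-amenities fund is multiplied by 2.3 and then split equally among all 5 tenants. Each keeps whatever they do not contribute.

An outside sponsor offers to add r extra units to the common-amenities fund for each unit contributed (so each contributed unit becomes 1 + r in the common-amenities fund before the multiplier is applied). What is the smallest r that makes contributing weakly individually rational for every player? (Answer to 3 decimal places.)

1.174

With matching at rate r, one contributed unit becomes (1 + r) in the common-amenities fund and returns 2.3 × (1 + r) / 5 to the contributor.
Setting this equal to 1: 1 + r = 5/2.3 = 2.1739.
So the minimum matching rate is r = 2.1739 − 1 = 1.174.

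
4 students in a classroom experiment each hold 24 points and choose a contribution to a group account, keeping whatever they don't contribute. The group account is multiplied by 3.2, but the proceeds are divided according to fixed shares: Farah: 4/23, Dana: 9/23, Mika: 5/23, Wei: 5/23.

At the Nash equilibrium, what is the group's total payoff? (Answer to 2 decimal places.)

A player with share s gets back 3.2·s per unit contributed, so full contribution is dominant for anyone with s > 1/3.2 = 0.3125 and zero contribution is dominant for anyone below.
The only share above 0.3125 is Dana's 9/23, contributing 24; the remaining 3 contribute 0. Total contributed: 24.
The group account pays out 3.2 × 24 = 76.80 in total (split across the unequal shares, but the aggregate is all that matters for the group sum).
The 3 free-riders keep 24 each, adding 72. Group total = 72 + 76.80 = 148.80.

148.80 points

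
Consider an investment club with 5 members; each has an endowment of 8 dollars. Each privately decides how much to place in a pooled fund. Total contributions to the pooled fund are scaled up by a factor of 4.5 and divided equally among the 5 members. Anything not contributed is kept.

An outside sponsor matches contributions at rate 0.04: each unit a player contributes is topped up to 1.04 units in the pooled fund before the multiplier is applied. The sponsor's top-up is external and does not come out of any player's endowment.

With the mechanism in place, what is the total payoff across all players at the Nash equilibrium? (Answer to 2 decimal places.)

With the mechanism, a contributed unit returns 4.5 × 1.04 / 5 = 0.9360 per unit of net cost — still below 1 — so contributing 0 remains dominant for every player.
At the Nash equilibrium no one contributes; group total payoff = 5 × 8 = 40.

40.00 dollars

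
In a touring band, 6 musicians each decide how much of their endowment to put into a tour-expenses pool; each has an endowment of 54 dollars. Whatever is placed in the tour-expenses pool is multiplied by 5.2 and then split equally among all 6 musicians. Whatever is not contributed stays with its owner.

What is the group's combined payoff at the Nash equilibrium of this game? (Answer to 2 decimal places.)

324.00 dollars

Each contributed unit returns 5.2/6 = 0.8667 to its contributor — below 1 — so contributing 0 is dominant for every player. At the Nash equilibrium everyone keeps their 54, and the group total is 6 × 54 = 324.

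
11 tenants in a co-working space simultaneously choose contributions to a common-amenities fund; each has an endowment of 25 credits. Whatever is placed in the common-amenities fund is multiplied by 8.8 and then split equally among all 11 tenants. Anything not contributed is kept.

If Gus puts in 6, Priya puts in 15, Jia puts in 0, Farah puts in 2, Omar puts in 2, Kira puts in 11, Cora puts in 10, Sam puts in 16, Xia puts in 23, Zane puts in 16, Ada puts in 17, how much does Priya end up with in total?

Total contributed: 6 + 15 + 0 + 2 + 2 + 11 + 10 + 16 + 23 + 16 + 17 = 118.
Each receives 8.8 × 118 / 11 = 94.40 from the common-amenities fund.
Priya keeps 25 − 15 = 10, so Priya's payoff is 10 + 94.40 = 104.40.

104.40 credits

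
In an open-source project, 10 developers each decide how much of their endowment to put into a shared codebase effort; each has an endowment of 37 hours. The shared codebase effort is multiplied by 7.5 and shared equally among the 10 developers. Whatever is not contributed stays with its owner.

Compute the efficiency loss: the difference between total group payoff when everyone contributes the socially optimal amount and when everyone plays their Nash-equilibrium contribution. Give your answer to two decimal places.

Each contributed unit returns 7.5/10 = 0.7500 to its contributor — below 1 — so contributing 0 is dominant for every player. At the Nash equilibrium everyone keeps their 37, and the group total is 10 × 37 = 370.
Each contributed unit returns 7.500 to the group as a whole (0.7500 to each of 10 players), which exceeds 1, so the social optimum is full contribution: group total = 7.500 × 370 = 2775.00.
Efficiency loss = 2775.00 − 370 = 2405.00.

2405.00 hours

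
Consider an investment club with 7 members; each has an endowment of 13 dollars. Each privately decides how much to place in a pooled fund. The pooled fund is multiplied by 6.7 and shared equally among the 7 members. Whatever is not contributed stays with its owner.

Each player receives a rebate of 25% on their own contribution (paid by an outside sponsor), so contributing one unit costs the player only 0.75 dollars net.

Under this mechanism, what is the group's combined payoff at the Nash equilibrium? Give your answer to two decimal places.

632.45 dollars

Under the mechanism each unit contributed yields (6.7/7) / 0.75 = 1.2762 back to its contributor per unit of net cost, which exceeds 1, making full contribution the dominant choice for everyone.
So the Nash equilibrium is full contribution by all 7; the group earns 7 × (13 × 0.25 + 6.7 × 13) = 632.45.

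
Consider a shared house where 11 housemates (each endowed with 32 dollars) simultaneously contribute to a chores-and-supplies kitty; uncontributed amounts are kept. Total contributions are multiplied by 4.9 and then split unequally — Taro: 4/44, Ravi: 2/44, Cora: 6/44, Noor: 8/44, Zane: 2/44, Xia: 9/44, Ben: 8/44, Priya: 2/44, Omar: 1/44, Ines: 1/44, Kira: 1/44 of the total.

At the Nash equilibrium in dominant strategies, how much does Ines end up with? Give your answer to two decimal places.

35.56 dollars

Each unit j contributes comes back to j as 4.9 × (j's share), so j prefers to contribute only if that share exceeds 1/4.9 = 0.2041; otherwise keeping the unit dominates.
Only Xia (9/44) clears that bar, contributing 32; the remaining 10 contribute 0. Total contributed: 32.
Ines keeps 32 and receives 4.9 × 32 × 1/44 = 3.56 from the chores-and-supplies kitty, for a payoff of 35.56.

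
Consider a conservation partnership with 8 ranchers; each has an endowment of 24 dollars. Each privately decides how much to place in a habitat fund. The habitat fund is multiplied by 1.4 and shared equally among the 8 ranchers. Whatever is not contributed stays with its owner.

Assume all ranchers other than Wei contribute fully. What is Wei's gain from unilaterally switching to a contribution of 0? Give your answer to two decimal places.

Switching from a contribution of 24 to 0 lets Wei keep an extra 24 dollars, but lowers the habitat fund by 24, which costs Wei their own share of that drop: 1.4/8 × 24 = 4.20.
Net gain = 24 − 4.20 = 19.80. The private return per contributed unit (0.1750) is below 1, so free-riding is indeed the best response regardless of what the others do.

19.80 dollars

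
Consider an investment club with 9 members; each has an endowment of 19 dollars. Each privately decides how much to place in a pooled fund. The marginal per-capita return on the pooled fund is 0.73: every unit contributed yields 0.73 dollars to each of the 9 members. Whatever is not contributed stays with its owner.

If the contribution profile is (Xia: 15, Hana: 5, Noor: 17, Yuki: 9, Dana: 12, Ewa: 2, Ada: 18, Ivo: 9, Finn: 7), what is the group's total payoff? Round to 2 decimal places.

Total contributed: 15 + 5 + 17 + 9 + 12 + 2 + 18 + 9 + 7 = 94; total kept: 9 × 19 − 94 = 77.
The pooled fund pays out 0.73 × 9 × 94 = 617.58 in aggregate.
Group total = 77 + 617.58 = 694.58.

694.58 dollars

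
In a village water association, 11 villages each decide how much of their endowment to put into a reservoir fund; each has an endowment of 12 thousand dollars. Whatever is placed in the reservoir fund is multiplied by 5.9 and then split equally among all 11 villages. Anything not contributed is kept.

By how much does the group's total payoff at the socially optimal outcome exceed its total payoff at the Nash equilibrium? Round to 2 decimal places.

646.80 thousand dollars

Each contributed unit returns 5.9/11 = 0.5364 to its contributor — below 1 — so contributing 0 is dominant for every player. At the Nash equilibrium everyone keeps their 12, and the group total is 11 × 12 = 132.
Each contributed unit returns 5.900 to the group as a whole (0.5364 to each of 11 players), which exceeds 1, so the social optimum is full contribution: group total = 5.900 × 132 = 778.80.
Efficiency loss = 778.80 − 132 = 646.80.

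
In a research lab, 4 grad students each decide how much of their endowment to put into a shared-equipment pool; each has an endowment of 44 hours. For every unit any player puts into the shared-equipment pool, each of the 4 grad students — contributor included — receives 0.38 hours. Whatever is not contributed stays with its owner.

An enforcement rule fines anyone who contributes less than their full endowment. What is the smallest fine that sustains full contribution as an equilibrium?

27.28 hours

Given the others contribute fully, the best deviation is to contribute 0 (any partial contribution still incurs the fine and gives up units whose private return 0.38 is below 1).
Deviating from 44 to 0 saves 44 hours but forfeits the deviator's share of the drop in the shared-equipment pool: 0.38 × 44 = 16.72.
So the deviation gain is 44 − 16.72 = 27.28, and the fine must be at least 27.28 hours to wipe it out.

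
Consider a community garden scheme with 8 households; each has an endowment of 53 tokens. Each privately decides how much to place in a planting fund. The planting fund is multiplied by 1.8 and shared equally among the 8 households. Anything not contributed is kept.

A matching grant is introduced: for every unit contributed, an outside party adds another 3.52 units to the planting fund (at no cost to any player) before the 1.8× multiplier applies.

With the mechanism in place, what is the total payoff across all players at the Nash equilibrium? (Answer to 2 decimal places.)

3449.66 tokens

Under the mechanism each unit contributed yields 1.8 × 4.52 / 8 = 1.0170 back to its contributor per unit of net cost, which exceeds 1, making full contribution the dominant choice for everyone.
At the Nash equilibrium everyone contributes 53. Group total payoff = 1.8 × 4.52 × 424 = 3449.66.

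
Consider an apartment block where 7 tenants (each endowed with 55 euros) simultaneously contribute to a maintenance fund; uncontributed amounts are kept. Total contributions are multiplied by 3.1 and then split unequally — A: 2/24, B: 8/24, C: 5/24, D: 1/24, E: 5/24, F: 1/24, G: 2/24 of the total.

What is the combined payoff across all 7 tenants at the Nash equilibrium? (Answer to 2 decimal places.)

Each unit j contributes comes back to j as 3.1 × (j's share), so j prefers to contribute only if that share exceeds 1/3.1 = 0.3226; otherwise keeping the unit dominates.
B alone (share 8/24) is above the threshold, contributing 55; the remaining 6 contribute 0. Total contributed: 55.
The maintenance fund pays out 3.1 × 55 = 170.50 in total (split across the unequal shares, but the aggregate is all that matters for the group sum).
The 6 free-riders keep 55 each, adding 330. Group total = 330 + 170.50 = 500.50.

500.50 euros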